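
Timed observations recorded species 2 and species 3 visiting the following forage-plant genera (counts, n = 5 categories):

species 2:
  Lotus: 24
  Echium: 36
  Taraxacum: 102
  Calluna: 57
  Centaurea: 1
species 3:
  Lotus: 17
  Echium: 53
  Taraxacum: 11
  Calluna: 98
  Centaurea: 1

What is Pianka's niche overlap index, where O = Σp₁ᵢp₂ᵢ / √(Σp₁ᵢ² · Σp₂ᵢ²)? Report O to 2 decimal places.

Proportions for species 2 (n=220): 24/220=0.1091, 36/220=0.1636, 102/220=0.4636, 57/220=0.2591, 1/220=0.0045
Proportions for species 3 (n=180): 17/180=0.0944, 53/180=0.2944, 11/180=0.0611, 98/180=0.5444, 1/180=0.0056
Σ p₁ᵢp₂ᵢ = 0.010299 + 0.048164 + 0.028326 + 0.141054 + 0.000025 = 0.227868
Σp_1ᵢ² = 0.1091² + 0.1636² + 0.4636² + 0.2591² + 0.0045² = 0.011903 + 0.026765 + 0.214925 + 0.067133 + 0.000020 = 0.320746
Σp_2ᵢ² = 0.0944² + 0.2944² + 0.0611² + 0.5444² + 0.0056² = 0.008911 + 0.086671 + 0.003733 + 0.296371 + 0.000031 = 0.395717
O = 0.227868 / √(0.320746 × 0.395717) = 0.227868 / 0.3562649 = 0.6396

0.64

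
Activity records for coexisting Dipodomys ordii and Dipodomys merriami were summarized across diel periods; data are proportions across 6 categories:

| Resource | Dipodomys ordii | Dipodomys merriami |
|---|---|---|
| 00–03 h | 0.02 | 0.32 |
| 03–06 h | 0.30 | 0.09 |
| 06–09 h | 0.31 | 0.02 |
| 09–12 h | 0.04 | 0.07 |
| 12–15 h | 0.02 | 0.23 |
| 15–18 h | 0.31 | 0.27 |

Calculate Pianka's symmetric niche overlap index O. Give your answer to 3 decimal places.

0.498

Σ p₁ᵢp₂ᵢ = 0.0064 + 0.0270 + 0.0062 + 0.0028 + 0.0046 + 0.0837 = 0.1307
Σp_1ᵢ² = 0.02² + 0.30² + 0.31² + 0.04² + 0.02² + 0.31² = 0.0004 + 0.0900 + 0.0961 + 0.0016 + 0.0004 + 0.0961 = 0.2846
Σp_2ᵢ² = 0.32² + 0.09² + 0.02² + 0.07² + 0.23² + 0.27² = 0.1024 + 0.0081 + 0.0004 + 0.0049 + 0.0529 + 0.0729 = 0.2416
O = 0.1307 / √(0.2846 × 0.2416) = 0.1307 / 0.262220 = 0.49844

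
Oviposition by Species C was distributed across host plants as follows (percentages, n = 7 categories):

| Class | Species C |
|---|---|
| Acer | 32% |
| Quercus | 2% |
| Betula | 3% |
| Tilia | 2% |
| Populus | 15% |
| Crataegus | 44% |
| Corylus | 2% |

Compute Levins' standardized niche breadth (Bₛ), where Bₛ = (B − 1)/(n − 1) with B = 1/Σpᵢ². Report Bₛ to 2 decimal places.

0.35

Convert percentages to proportions (divide by 100).
Σpᵢ² = 0.32² + 0.02² + 0.03² + 0.02² + 0.15² + 0.44² + 0.02² = 0.1024 + 0.0004 + 0.0009 + 0.0004 + 0.0225 + 0.1936 + 0.0004 = 0.3206
B = 1 / 0.3206 = 3.1192
Bₛ = (B − 1)/(n − 1) = (3.1192 − 1)/(7 − 1) = 2.1192/6 = 0.3532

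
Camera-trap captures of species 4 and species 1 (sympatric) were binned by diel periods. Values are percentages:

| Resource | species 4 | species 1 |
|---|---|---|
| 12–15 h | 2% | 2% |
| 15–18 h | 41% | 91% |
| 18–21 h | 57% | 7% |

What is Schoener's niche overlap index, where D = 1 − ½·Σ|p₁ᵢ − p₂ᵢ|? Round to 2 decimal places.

Convert percentages to proportions (divide by 100).
Σ|p₁ᵢ − p₂ᵢ| = 0.00 + 0.50 + 0.50 = 1.00
D = 1 − ½ × 1.00 = 1 − 0.500 = 0.5000

0.50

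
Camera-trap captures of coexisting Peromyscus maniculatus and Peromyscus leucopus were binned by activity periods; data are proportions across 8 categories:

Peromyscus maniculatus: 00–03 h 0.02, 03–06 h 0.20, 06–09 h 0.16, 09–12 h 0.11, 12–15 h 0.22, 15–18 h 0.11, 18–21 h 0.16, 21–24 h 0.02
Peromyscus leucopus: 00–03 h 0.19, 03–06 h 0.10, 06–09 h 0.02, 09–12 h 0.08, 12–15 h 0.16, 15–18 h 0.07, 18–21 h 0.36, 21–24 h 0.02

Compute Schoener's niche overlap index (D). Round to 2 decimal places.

Σ|p₁ᵢ − p₂ᵢ| = 0.17 + 0.10 + 0.14 + 0.03 + 0.06 + 0.04 + 0.20 + 0.00 = 0.74
D = 1 − ½ × 0.74 = 1 − 0.370 = 0.6300

0.63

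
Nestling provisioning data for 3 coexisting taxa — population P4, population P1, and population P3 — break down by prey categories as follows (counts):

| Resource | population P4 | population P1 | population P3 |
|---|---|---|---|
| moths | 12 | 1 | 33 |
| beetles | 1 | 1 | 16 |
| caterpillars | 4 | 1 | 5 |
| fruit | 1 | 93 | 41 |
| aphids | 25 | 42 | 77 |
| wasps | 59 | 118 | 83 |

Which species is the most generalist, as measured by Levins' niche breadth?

Proportions for population P4 (n=102): 12/102=0.1176, 1/102=0.0098, 4/102=0.0392, 1/102=0.0098, 25/102=0.2451, 59/102=0.5784
Proportions for population P1 (n=256): 1/256=0.0039, 1/256=0.0039, 1/256=0.0039, 93/256=0.3633, 42/256=0.1641, 118/256=0.4609
Proportions for population P3 (n=255): 33/255=0.1294, 16/255=0.0627, 5/255=0.0196, 41/255=0.1608, 77/255=0.3020, 83/255=0.3255
Σp_P4ᵢ² = 0.1176² + 0.0098² + 0.0392² + 0.0098² + 0.2451² + 0.5784² = 0.013830 + 0.000096 + 0.001537 + 0.000096 + 0.060074 + 0.334547 = 0.410180
B_P4 = 1 / 0.410180 = 2.4380
Σp_P1ᵢ² = 0.0039² + 0.0039² + 0.0039² + 0.3633² + 0.1641² + 0.4609² = 0.000015 + 0.000015 + 0.000015 + 0.131987 + 0.026929 + 0.212429 = 0.371390
B_P1 = 1 / 0.371390 = 2.6926
Σp_P3ᵢ² = 0.1294² + 0.0627² + 0.0196² + 0.1608² + 0.3020² + 0.3255² = 0.016744 + 0.003931 + 0.000384 + 0.025857 + 0.091204 + 0.105950 = 0.244070
B_P3 = 1 / 0.244070 = 4.0972
Highest B → broadest niche (most generalist): population P3 (B = 4.10).

population P3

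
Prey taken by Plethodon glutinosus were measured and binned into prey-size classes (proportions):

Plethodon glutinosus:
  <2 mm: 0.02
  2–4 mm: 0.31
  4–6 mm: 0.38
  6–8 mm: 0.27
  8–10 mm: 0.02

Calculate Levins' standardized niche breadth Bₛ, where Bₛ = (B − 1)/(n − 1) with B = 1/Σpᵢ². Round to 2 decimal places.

Σpᵢ² = 0.02² + 0.31² + 0.38² + 0.27² + 0.02² = 0.0004 + 0.0961 + 0.1444 + 0.0729 + 0.0004 = 0.3142
B = 1 / 0.3142 = 3.1827
Bₛ = (B − 1)/(n − 1) = (3.1827 − 1)/(5 − 1) = 2.1827/4 = 0.5457

0.55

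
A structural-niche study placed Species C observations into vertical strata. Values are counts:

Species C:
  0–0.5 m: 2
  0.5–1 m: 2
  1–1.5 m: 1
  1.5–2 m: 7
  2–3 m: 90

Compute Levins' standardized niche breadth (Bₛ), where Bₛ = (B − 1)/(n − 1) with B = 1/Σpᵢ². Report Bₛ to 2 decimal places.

0.07

Proportions for Species C (n=102): 2/102=0.0196, 2/102=0.0196, 1/102=0.0098, 7/102=0.0686, 90/102=0.8824
Σpᵢ² = 0.0196² + 0.0196² + 0.0098² + 0.0686² + 0.8824² = 0.000384 + 0.000384 + 0.000096 + 0.004706 + 0.778630 = 0.784200
B = 1 / 0.784200 = 1.2752
Bₛ = (B − 1)/(n − 1) = (1.2752 − 1)/(5 − 1) = 0.2752/4 = 0.0688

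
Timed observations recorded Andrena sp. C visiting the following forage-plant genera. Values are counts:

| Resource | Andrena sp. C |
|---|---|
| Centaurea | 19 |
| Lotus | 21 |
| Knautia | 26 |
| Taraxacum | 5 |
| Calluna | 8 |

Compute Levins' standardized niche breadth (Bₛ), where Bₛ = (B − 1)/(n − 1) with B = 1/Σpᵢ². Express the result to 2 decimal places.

Proportions for Andrena sp. C (n=79): 19/79=0.2405, 21/79=0.2658, 26/79=0.3291, 5/79=0.0633, 8/79=0.1013
Σpᵢ² = 0.2405² + 0.2658² + 0.3291² + 0.0633² + 0.1013² = 0.057840 + 0.070650 + 0.108307 + 0.004007 + 0.010262 = 0.251066
B = 1 / 0.251066 = 3.9830
Bₛ = (B − 1)/(n − 1) = (3.9830 − 1)/(5 − 1) = 2.9830/4 = 0.7458

0.75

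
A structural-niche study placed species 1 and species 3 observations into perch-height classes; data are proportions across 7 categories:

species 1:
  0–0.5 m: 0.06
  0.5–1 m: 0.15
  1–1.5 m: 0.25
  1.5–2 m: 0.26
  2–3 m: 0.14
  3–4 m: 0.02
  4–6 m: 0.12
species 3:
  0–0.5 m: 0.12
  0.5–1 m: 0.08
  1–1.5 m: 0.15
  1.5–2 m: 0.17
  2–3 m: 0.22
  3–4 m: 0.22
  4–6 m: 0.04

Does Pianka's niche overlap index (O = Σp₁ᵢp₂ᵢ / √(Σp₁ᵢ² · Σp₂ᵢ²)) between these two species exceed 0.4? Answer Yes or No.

Yes

Σ p₁ᵢp₂ᵢ = 0.0072 + 0.0120 + 0.0375 + 0.0442 + 0.0308 + 0.0044 + 0.0048 = 0.1409
Σp_1ᵢ² = 0.06² + 0.15² + 0.25² + 0.26² + 0.14² + 0.02² + 0.12² = 0.0036 + 0.0225 + 0.0625 + 0.0676 + 0.0196 + 0.0004 + 0.0144 = 0.1906
Σp_2ᵢ² = 0.12² + 0.08² + 0.15² + 0.17² + 0.22² + 0.22² + 0.04² = 0.0144 + 0.0064 + 0.0225 + 0.0289 + 0.0484 + 0.0484 + 0.0016 = 0.1706
O = 0.1409 / √(0.1906 × 0.1706) = 0.1409 / 0.18032 = 0.7814
O = 0.7814 > 0.4 → Yes.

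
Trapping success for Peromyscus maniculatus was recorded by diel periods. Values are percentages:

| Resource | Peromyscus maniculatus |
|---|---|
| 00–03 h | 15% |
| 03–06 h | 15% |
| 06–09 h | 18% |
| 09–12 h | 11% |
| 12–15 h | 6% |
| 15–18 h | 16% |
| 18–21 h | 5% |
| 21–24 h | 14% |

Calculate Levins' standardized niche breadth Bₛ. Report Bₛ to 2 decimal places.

Convert percentages to proportions (divide by 100).
Σpᵢ² = 0.15² + 0.15² + 0.18² + 0.11² + 0.06² + 0.16² + 0.05² + 0.14² = 0.0225 + 0.0225 + 0.0324 + 0.0121 + 0.0036 + 0.0256 + 0.0025 + 0.0196 = 0.1408
B = 1 / 0.1408 = 7.1023
Bₛ = (B − 1)/(n − 1) = (7.1023 − 1)/(8 − 1) = 6.1023/7 = 0.8718

0.87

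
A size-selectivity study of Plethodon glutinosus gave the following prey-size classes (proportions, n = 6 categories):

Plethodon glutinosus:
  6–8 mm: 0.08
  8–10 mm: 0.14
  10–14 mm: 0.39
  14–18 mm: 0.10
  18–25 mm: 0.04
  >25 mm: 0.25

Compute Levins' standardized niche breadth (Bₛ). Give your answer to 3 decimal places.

0.593

Σpᵢ² = 0.08² + 0.14² + 0.39² + 0.10² + 0.04² + 0.25² = 0.0064 + 0.0196 + 0.1521 + 0.0100 + 0.0016 + 0.0625 = 0.2522
B = 1 / 0.2522 = 3.96511
Bₛ = (B − 1)/(n − 1) = (3.96511 − 1)/(6 − 1) = 2.96511/5 = 0.59302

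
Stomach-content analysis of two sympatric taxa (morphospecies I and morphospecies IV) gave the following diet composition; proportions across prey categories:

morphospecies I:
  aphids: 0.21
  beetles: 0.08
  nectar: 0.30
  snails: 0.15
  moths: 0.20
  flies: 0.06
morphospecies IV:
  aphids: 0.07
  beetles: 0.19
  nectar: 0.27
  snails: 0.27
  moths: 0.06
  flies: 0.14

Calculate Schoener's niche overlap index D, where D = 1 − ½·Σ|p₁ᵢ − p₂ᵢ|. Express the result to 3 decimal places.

Σ|p₁ᵢ − p₂ᵢ| = 0.14 + 0.11 + 0.03 + 0.12 + 0.14 + 0.08 = 0.62
D = 1 − ½ × 0.62 = 1 − 0.310 = 0.69000

0.690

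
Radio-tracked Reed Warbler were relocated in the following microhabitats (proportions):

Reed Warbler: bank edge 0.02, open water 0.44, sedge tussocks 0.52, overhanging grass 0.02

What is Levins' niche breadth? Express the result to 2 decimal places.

2.15

Σpᵢ² = 0.02² + 0.44² + 0.52² + 0.02² = 0.0004 + 0.1936 + 0.2704 + 0.0004 = 0.4648
B = 1 / 0.4648 = 2.1515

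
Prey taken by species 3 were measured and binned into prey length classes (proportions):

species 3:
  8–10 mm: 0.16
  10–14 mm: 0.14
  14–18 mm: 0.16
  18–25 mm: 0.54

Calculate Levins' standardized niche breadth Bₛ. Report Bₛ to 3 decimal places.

0.586

Σpᵢ² = 0.16² + 0.14² + 0.16² + 0.54² = 0.0256 + 0.0196 + 0.0256 + 0.2916 = 0.3624
B = 1 / 0.3624 = 2.75938
Bₛ = (B − 1)/(n − 1) = (2.75938 − 1)/(4 − 1) = 1.75938/3 = 0.58646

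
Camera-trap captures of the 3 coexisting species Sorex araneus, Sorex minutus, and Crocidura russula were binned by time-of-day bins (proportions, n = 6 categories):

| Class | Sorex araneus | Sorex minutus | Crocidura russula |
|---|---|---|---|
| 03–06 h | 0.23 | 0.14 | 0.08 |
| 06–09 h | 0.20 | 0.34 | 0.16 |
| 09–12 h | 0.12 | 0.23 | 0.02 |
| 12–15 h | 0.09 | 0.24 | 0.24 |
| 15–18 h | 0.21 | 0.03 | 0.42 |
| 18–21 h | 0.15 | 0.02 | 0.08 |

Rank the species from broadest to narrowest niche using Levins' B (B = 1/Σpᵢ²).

Sorex araneus > Sorex minutus > Crocidura russula

Σp_aranᵢ² = 0.23² + 0.20² + 0.12² + 0.09² + 0.21² + 0.15² = 0.0529 + 0.0400 + 0.0144 + 0.0081 + 0.0441 + 0.0225 = 0.1820
B_aran = 1 / 0.1820 = 5.4945
Σp_minuᵢ² = 0.14² + 0.34² + 0.23² + 0.24² + 0.03² + 0.02² = 0.0196 + 0.1156 + 0.0529 + 0.0576 + 0.0009 + 0.0004 = 0.2470
B_minu = 1 / 0.2470 = 4.0486
Σp_russᵢ² = 0.08² + 0.16² + 0.02² + 0.24² + 0.42² + 0.08² = 0.0064 + 0.0256 + 0.0004 + 0.0576 + 0.1764 + 0.0064 = 0.2728
B_russ = 1 / 0.2728 = 3.6657
Ranking by B (broadest → narrowest): Sorex araneus (5.49) > Sorex minutus (4.05) > Crocidura russula (3.67)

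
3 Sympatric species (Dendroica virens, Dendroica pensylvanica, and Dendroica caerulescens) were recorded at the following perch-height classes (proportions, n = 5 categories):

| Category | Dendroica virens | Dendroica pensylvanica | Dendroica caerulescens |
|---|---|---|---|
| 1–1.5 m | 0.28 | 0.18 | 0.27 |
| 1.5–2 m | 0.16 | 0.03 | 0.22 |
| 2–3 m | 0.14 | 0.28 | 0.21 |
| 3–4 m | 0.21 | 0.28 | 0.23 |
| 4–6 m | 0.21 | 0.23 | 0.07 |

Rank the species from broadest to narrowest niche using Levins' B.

Dendroica virens > Dendroica caerulescens > Dendroica pensylvanica

Σp_vireᵢ² = 0.28² + 0.16² + 0.14² + 0.21² + 0.21² = 0.0784 + 0.0256 + 0.0196 + 0.0441 + 0.0441 = 0.2118
B_vire = 1 / 0.2118 = 4.7214
Σp_pensᵢ² = 0.18² + 0.03² + 0.28² + 0.28² + 0.23² = 0.0324 + 0.0009 + 0.0784 + 0.0784 + 0.0529 = 0.2430
B_pens = 1 / 0.2430 = 4.1152
Σp_caerᵢ² = 0.27² + 0.22² + 0.21² + 0.23² + 0.07² = 0.0729 + 0.0484 + 0.0441 + 0.0529 + 0.0049 = 0.2232
B_caer = 1 / 0.2232 = 4.4803
Ranking by B (broadest → narrowest): Dendroica virens (4.72) > Dendroica caerulescens (4.48) > Dendroica pensylvanica (4.12)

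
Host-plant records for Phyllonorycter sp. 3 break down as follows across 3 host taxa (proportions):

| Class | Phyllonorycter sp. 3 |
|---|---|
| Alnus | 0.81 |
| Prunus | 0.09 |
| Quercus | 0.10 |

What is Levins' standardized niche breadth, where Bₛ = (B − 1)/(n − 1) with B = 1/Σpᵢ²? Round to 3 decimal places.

Σpᵢ² = 0.81² + 0.09² + 0.10² = 0.6561 + 0.0081 + 0.0100 = 0.6742
B = 1 / 0.6742 = 1.48324
Bₛ = (B − 1)/(n − 1) = (1.48324 − 1)/(3 − 1) = 0.48324/2 = 0.24162

0.242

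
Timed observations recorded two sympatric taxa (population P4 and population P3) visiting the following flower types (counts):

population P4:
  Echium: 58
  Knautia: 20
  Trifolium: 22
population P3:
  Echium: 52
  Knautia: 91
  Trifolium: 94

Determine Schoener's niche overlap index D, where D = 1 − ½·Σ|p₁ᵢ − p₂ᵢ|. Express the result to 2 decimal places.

Proportions for population P4 (n=100): 58/100=0.5800, 20/100=0.2000, 22/100=0.2200
Proportions for population P3 (n=237): 52/237=0.2194, 91/237=0.3840, 94/237=0.3966
Σ|p₁ᵢ − p₂ᵢ| = 0.3606 + 0.1840 + 0.1766 = 0.7212
D = 1 − ½ × 0.7212 = 1 − 0.36060 = 0.63940

0.64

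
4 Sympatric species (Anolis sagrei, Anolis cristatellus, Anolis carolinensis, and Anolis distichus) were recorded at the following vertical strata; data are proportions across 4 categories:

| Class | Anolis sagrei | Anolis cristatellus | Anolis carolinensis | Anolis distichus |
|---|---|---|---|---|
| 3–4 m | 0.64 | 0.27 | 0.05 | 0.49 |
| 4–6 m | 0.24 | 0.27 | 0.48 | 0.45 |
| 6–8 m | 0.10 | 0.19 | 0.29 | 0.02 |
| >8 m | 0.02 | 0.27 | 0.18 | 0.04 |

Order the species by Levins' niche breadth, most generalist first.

Anolis cristatellus > Anolis carolinensis > Anolis distichus > Anolis sagrei

Σp_sagrᵢ² = 0.64² + 0.24² + 0.10² + 0.02² = 0.4096 + 0.0576 + 0.0100 + 0.0004 = 0.4776
B_sagr = 1 / 0.4776 = 2.0938
Σp_crisᵢ² = 0.27² + 0.27² + 0.19² + 0.27² = 0.0729 + 0.0729 + 0.0361 + 0.0729 = 0.2548
B_cris = 1 / 0.2548 = 3.9246
Σp_caroᵢ² = 0.05² + 0.48² + 0.29² + 0.18² = 0.0025 + 0.2304 + 0.0841 + 0.0324 = 0.3494
B_caro = 1 / 0.3494 = 2.8620
Σp_distᵢ² = 0.49² + 0.45² + 0.02² + 0.04² = 0.2401 + 0.2025 + 0.0004 + 0.0016 = 0.4446
B_dist = 1 / 0.4446 = 2.2492
Ranking by B (broadest → narrowest): Anolis cristatellus (3.92) > Anolis carolinensis (2.86) > Anolis distichus (2.25) > Anolis sagrei (2.09)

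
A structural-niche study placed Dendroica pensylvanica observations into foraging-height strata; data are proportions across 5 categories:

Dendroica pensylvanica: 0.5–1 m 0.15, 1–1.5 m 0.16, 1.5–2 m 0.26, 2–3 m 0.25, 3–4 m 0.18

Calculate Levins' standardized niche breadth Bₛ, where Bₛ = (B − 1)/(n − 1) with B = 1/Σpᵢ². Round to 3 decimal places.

0.937

Σpᵢ² = 0.15² + 0.16² + 0.26² + 0.25² + 0.18² = 0.0225 + 0.0256 + 0.0676 + 0.0625 + 0.0324 = 0.2106
B = 1 / 0.2106 = 4.74834
Bₛ = (B − 1)/(n − 1) = (4.74834 − 1)/(5 − 1) = 3.74834/4 = 0.93709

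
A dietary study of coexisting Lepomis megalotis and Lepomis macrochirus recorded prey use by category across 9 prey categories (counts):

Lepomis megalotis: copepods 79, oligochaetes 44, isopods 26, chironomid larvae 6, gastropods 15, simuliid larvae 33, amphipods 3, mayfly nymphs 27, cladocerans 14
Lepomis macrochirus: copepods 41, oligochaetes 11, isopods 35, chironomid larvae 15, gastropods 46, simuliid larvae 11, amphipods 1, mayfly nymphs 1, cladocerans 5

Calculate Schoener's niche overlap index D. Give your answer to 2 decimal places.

Proportions for Lepomis megalotis (n=247): 79/247=0.3198, 44/247=0.1781, 26/247=0.1053, 6/247=0.0243, 15/247=0.0607, 33/247=0.1336, 3/247=0.0121, 27/247=0.1093, 14/247=0.0567
Proportions for Lepomis macrochirus (n=166): 41/166=0.2470, 11/166=0.0663, 35/166=0.2108, 15/166=0.0904, 46/166=0.2771, 11/166=0.0663, 1/166=0.0060, 1/166=0.0060, 5/166=0.0301
Σ|p₁ᵢ − p₂ᵢ| = 0.0728 + 0.1118 + 0.1055 + 0.0661 + 0.2164 + 0.0673 + 0.0061 + 0.1033 + 0.0266 = 0.7759
D = 1 − ½ × 0.7759 = 1 − 0.38795 = 0.61205

0.61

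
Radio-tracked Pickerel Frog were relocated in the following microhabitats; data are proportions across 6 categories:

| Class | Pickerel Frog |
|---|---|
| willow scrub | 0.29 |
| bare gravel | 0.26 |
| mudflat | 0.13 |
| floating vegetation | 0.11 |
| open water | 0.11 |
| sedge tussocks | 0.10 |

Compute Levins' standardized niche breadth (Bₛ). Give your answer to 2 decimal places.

Σpᵢ² = 0.29² + 0.26² + 0.13² + 0.11² + 0.11² + 0.10² = 0.0841 + 0.0676 + 0.0169 + 0.0121 + 0.0121 + 0.0100 = 0.2028
B = 1 / 0.2028 = 4.9310
Bₛ = (B − 1)/(n − 1) = (4.9310 − 1)/(6 − 1) = 3.9310/5 = 0.7862

0.79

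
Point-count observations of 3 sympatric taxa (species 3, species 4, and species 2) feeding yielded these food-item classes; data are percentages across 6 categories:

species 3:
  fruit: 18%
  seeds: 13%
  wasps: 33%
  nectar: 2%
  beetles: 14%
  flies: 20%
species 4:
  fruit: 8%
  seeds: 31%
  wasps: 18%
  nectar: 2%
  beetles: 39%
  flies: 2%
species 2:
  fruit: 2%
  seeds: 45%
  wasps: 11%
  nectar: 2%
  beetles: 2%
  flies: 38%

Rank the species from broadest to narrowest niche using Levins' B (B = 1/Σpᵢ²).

Convert percentages to proportions (divide by 100).
Σp_3ᵢ² = 0.18² + 0.13² + 0.33² + 0.02² + 0.14² + 0.20² = 0.0324 + 0.0169 + 0.1089 + 0.0004 + 0.0196 + 0.0400 = 0.2182
B_3 = 1 / 0.2182 = 4.5830
Σp_4ᵢ² = 0.08² + 0.31² + 0.18² + 0.02² + 0.39² + 0.02² = 0.0064 + 0.0961 + 0.0324 + 0.0004 + 0.1521 + 0.0004 = 0.2878
B_4 = 1 / 0.2878 = 3.4746
Σp_2ᵢ² = 0.02² + 0.45² + 0.11² + 0.02² + 0.02² + 0.38² = 0.0004 + 0.2025 + 0.0121 + 0.0004 + 0.0004 + 0.1444 = 0.3602
B_2 = 1 / 0.3602 = 2.7762
Ranking by B (broadest → narrowest): species 3 (4.58) > species 4 (3.47) > species 2 (2.78)

species 3 > species 4 > species 2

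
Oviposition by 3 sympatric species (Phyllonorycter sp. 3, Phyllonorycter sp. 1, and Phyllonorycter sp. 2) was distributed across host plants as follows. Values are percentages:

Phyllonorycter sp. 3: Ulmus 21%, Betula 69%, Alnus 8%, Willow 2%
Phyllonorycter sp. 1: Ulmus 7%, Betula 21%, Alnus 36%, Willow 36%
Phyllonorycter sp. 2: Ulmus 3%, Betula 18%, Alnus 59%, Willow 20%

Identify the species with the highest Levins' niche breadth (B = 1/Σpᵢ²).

Phyllonorycter sp. 1

Convert percentages to proportions (divide by 100).
Σp_3ᵢ² = 0.21² + 0.69² + 0.08² + 0.02² = 0.0441 + 0.4761 + 0.0064 + 0.0004 = 0.5270
B_3 = 1 / 0.5270 = 1.8975
Σp_1ᵢ² = 0.07² + 0.21² + 0.36² + 0.36² = 0.0049 + 0.0441 + 0.1296 + 0.1296 = 0.3082
B_1 = 1 / 0.3082 = 3.2446
Σp_2ᵢ² = 0.03² + 0.18² + 0.59² + 0.20² = 0.0009 + 0.0324 + 0.3481 + 0.0400 = 0.4214
B_2 = 1 / 0.4214 = 2.3730
Highest B → broadest niche (most generalist): Phyllonorycter sp. 1 (B = 3.24).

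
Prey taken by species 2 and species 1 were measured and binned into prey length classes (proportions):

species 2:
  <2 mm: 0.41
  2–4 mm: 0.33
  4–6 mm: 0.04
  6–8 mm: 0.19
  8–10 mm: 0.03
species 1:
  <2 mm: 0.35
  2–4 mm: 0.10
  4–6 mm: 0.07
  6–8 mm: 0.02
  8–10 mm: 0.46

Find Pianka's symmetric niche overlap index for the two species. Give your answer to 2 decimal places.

0.59

Σ p₁ᵢp₂ᵢ = 0.1435 + 0.0330 + 0.0028 + 0.0038 + 0.0138 = 0.1969
Σp_1ᵢ² = 0.41² + 0.33² + 0.04² + 0.19² + 0.03² = 0.1681 + 0.1089 + 0.0016 + 0.0361 + 0.0009 = 0.3156
Σp_2ᵢ² = 0.35² + 0.10² + 0.07² + 0.02² + 0.46² = 0.1225 + 0.0100 + 0.0049 + 0.0004 + 0.2116 = 0.3494
O = 0.1969 / √(0.3156 × 0.3494) = 0.1969 / 0.33207 = 0.5929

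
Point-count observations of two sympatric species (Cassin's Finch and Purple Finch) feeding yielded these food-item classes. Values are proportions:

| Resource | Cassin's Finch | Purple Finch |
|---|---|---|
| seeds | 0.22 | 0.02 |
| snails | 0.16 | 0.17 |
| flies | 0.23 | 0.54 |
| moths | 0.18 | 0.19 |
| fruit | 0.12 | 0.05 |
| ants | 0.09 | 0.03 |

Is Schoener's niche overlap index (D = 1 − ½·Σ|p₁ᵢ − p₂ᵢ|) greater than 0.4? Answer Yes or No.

Yes

Σ|p₁ᵢ − p₂ᵢ| = 0.20 + 0.01 + 0.31 + 0.01 + 0.07 + 0.06 = 0.66
D = 1 − ½ × 0.66 = 1 − 0.330 = 0.6700
D = 0.6700 > 0.4 → Yes.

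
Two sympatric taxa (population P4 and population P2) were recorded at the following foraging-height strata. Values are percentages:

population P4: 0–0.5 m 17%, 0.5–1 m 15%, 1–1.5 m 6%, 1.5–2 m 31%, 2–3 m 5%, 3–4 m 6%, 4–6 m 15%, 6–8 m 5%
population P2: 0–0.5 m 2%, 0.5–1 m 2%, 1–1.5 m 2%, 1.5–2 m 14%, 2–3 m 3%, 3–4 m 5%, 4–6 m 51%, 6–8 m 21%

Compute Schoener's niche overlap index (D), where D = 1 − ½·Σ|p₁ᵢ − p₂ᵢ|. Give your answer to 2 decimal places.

Convert percentages to proportions (divide by 100).
Σ|p₁ᵢ − p₂ᵢ| = 0.15 + 0.13 + 0.04 + 0.17 + 0.02 + 0.01 + 0.36 + 0.16 = 1.04
D = 1 − ½ × 1.04 = 1 − 0.520 = 0.4800

0.48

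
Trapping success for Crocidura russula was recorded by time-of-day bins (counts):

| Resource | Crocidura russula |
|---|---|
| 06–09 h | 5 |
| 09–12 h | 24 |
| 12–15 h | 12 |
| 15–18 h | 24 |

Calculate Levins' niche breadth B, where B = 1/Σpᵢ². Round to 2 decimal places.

Proportions for Crocidura russula (n=65): 5/65=0.0769, 24/65=0.3692, 12/65=0.1846, 24/65=0.3692
Σpᵢ² = 0.0769² + 0.3692² + 0.1846² + 0.3692² = 0.005914 + 0.136309 + 0.034077 + 0.136309 = 0.312609
B = 1 / 0.312609 = 3.1989

3.20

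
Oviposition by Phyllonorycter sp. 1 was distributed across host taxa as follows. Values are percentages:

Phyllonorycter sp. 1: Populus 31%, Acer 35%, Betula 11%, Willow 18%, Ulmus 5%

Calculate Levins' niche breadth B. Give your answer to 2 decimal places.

Convert percentages to proportions (divide by 100).
Σpᵢ² = 0.31² + 0.35² + 0.11² + 0.18² + 0.05² = 0.0961 + 0.1225 + 0.0121 + 0.0324 + 0.0025 = 0.2656
B = 1 / 0.2656 = 3.7651

3.77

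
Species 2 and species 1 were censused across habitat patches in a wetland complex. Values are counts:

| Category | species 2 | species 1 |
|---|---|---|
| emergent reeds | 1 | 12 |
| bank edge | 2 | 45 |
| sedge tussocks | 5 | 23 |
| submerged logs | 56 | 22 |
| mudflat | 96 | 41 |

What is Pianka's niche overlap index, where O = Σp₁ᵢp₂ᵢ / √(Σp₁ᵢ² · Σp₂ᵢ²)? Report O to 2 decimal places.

Proportions for species 2 (n=160): 1/160=0.0063, 2/160=0.0125, 5/160=0.0313, 56/160=0.3500, 96/160=0.6000
Proportions for species 1 (n=143): 12/143=0.0839, 45/143=0.3147, 23/143=0.1608, 22/143=0.1538, 41/143=0.2867
Σ p₁ᵢp₂ᵢ = 0.000529 + 0.003934 + 0.005033 + 0.053830 + 0.172020 = 0.235346
Σp_1ᵢ² = 0.0063² + 0.0125² + 0.0313² + 0.3500² + 0.6000² = 0.000040 + 0.000156 + 0.000980 + 0.122500 + 0.360000 = 0.483676
Σp_2ᵢ² = 0.0839² + 0.3147² + 0.1608² + 0.1538² + 0.2867² = 0.007039 + 0.099036 + 0.025857 + 0.023654 + 0.082197 = 0.237783
O = 0.235346 / √(0.483676 × 0.237783) = 0.235346 / 0.3391311 = 0.6940

0.69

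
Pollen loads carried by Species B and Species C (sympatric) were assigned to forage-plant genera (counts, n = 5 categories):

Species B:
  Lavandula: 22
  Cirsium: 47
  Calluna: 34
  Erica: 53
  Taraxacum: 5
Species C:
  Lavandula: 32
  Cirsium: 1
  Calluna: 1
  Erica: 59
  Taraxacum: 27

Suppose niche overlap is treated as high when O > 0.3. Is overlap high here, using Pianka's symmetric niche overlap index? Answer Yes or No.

Proportions for Species B (n=161): 22/161=0.1366, 47/161=0.2919, 34/161=0.2112, 53/161=0.3292, 5/161=0.0311
Proportions for Species C (n=120): 32/120=0.2667, 1/120=0.0083, 1/120=0.0083, 59/120=0.4917, 27/120=0.2250
Σ p₁ᵢp₂ᵢ = 0.036431 + 0.002423 + 0.001753 + 0.161868 + 0.006998 = 0.209473
Σp_1ᵢ² = 0.1366² + 0.2919² + 0.2112² + 0.3292² + 0.0311² = 0.018660 + 0.085206 + 0.044605 + 0.108373 + 0.000967 = 0.257811
Σp_2ᵢ² = 0.2667² + 0.0083² + 0.0083² + 0.4917² + 0.2250² = 0.071129 + 0.000069 + 0.000069 + 0.241769 + 0.050625 = 0.363661
O = 0.209473 / √(0.257811 × 0.363661) = 0.209473 / 0.3061957 = 0.6841
O = 0.6841 > 0.3 → Yes.

Yes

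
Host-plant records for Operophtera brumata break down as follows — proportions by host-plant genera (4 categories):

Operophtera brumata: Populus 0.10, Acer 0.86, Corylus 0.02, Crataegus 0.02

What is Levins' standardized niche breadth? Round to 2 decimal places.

0.11

Σpᵢ² = 0.10² + 0.86² + 0.02² + 0.02² = 0.0100 + 0.7396 + 0.0004 + 0.0004 = 0.7504
B = 1 / 0.7504 = 1.3326
Bₛ = (B − 1)/(n − 1) = (1.3326 − 1)/(4 − 1) = 0.3326/3 = 0.1109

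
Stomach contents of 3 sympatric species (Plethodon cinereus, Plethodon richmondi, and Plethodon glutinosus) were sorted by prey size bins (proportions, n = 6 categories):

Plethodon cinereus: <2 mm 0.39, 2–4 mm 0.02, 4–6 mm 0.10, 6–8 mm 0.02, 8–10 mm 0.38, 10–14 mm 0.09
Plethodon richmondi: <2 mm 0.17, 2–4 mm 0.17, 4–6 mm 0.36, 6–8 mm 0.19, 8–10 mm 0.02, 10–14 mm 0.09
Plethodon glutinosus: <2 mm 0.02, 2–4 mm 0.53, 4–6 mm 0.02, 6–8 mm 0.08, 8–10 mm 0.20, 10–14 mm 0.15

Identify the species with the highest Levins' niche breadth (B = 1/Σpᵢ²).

Plethodon richmondi

Σp_cineᵢ² = 0.39² + 0.02² + 0.10² + 0.02² + 0.38² + 0.09² = 0.1521 + 0.0004 + 0.0100 + 0.0004 + 0.1444 + 0.0081 = 0.3154
B_cine = 1 / 0.3154 = 3.1706
Σp_richᵢ² = 0.17² + 0.17² + 0.36² + 0.19² + 0.02² + 0.09² = 0.0289 + 0.0289 + 0.1296 + 0.0361 + 0.0004 + 0.0081 = 0.2320
B_rich = 1 / 0.2320 = 4.3103
Σp_glutᵢ² = 0.02² + 0.53² + 0.02² + 0.08² + 0.20² + 0.15² = 0.0004 + 0.2809 + 0.0004 + 0.0064 + 0.0400 + 0.0225 = 0.3506
B_glut = 1 / 0.3506 = 2.8523
Highest B → broadest niche (most generalist): Plethodon richmondi (B = 4.31).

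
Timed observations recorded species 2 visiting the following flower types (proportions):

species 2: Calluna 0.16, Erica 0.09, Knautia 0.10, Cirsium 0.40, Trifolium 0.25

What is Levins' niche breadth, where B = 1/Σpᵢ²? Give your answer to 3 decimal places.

Σpᵢ² = 0.16² + 0.09² + 0.10² + 0.40² + 0.25² = 0.0256 + 0.0081 + 0.0100 + 0.1600 + 0.0625 = 0.2662
B = 1 / 0.2662 = 3.75657

3.757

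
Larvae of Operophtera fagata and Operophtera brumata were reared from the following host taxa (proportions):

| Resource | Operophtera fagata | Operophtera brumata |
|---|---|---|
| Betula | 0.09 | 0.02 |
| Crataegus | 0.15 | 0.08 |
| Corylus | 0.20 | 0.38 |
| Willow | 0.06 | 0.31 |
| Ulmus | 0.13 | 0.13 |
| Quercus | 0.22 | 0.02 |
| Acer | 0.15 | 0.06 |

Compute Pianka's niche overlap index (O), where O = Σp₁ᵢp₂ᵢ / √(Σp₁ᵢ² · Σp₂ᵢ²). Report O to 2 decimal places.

0.67

Σ p₁ᵢp₂ᵢ = 0.0018 + 0.0120 + 0.0760 + 0.0186 + 0.0169 + 0.0044 + 0.0090 = 0.1387
Σp_1ᵢ² = 0.09² + 0.15² + 0.20² + 0.06² + 0.13² + 0.22² + 0.15² = 0.0081 + 0.0225 + 0.0400 + 0.0036 + 0.0169 + 0.0484 + 0.0225 = 0.1620
Σp_2ᵢ² = 0.02² + 0.08² + 0.38² + 0.31² + 0.13² + 0.02² + 0.06² = 0.0004 + 0.0064 + 0.1444 + 0.0961 + 0.0169 + 0.0004 + 0.0036 = 0.2682
O = 0.1387 / √(0.1620 × 0.2682) = 0.1387 / 0.20844 = 0.6654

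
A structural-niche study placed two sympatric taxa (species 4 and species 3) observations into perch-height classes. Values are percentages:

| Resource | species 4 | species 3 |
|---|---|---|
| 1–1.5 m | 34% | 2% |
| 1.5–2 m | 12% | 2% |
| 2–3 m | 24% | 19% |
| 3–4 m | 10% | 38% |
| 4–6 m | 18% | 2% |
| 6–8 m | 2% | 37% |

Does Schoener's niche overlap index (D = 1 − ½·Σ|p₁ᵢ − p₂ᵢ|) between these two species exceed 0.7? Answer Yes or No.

No

Convert percentages to proportions (divide by 100).
Σ|p₁ᵢ − p₂ᵢ| = 0.32 + 0.10 + 0.05 + 0.28 + 0.16 + 0.35 = 1.26
D = 1 − ½ × 1.26 = 1 − 0.630 = 0.3700
D = 0.3700 < 0.7 → No.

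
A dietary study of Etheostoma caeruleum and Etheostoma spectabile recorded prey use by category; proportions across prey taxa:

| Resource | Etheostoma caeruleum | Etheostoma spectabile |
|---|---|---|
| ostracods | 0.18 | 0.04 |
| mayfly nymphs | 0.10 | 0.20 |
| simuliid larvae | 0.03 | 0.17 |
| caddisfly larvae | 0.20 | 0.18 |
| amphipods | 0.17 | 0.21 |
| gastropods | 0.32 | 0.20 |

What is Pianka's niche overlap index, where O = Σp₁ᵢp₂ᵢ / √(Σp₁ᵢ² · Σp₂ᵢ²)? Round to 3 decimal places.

0.839

Σ p₁ᵢp₂ᵢ = 0.0072 + 0.0200 + 0.0051 + 0.0360 + 0.0357 + 0.0640 = 0.1680
Σp_1ᵢ² = 0.18² + 0.10² + 0.03² + 0.20² + 0.17² + 0.32² = 0.0324 + 0.0100 + 0.0009 + 0.0400 + 0.0289 + 0.1024 = 0.2146
Σp_2ᵢ² = 0.04² + 0.20² + 0.17² + 0.18² + 0.21² + 0.20² = 0.0016 + 0.0400 + 0.0289 + 0.0324 + 0.0441 + 0.0400 = 0.1870
O = 0.1680 / √(0.2146 × 0.1870) = 0.1680 / 0.200325 = 0.83864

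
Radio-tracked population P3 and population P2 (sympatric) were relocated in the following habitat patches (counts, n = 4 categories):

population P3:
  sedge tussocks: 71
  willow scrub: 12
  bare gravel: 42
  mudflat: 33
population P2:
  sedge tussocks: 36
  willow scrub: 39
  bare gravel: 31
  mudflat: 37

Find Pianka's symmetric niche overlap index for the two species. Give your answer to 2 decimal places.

Proportions for population P3 (n=158): 71/158=0.4494, 12/158=0.0759, 42/158=0.2658, 33/158=0.2089
Proportions for population P2 (n=143): 36/143=0.2517, 39/143=0.2727, 31/143=0.2168, 37/143=0.2587
Σ p₁ᵢp₂ᵢ = 0.113114 + 0.020698 + 0.057625 + 0.054042 = 0.245479
Σp_1ᵢ² = 0.4494² + 0.0759² + 0.2658² + 0.2089² = 0.201960 + 0.005761 + 0.070650 + 0.043639 = 0.322010
Σp_2ᵢ² = 0.2517² + 0.2727² + 0.2168² + 0.2587² = 0.063353 + 0.074365 + 0.047002 + 0.066926 = 0.251646
O = 0.245479 / √(0.322010 × 0.251646) = 0.245479 / 0.2846621 = 0.8624

0.86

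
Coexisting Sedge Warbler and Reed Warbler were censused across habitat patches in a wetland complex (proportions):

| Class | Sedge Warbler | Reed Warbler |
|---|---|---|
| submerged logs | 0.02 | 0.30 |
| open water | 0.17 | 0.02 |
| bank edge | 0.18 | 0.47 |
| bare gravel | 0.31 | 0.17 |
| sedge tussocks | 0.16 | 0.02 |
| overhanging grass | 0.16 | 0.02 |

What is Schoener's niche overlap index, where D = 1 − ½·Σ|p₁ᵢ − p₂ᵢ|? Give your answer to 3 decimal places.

Σ|p₁ᵢ − p₂ᵢ| = 0.28 + 0.15 + 0.29 + 0.14 + 0.14 + 0.14 = 1.14
D = 1 − ½ × 1.14 = 1 − 0.570 = 0.43000

0.430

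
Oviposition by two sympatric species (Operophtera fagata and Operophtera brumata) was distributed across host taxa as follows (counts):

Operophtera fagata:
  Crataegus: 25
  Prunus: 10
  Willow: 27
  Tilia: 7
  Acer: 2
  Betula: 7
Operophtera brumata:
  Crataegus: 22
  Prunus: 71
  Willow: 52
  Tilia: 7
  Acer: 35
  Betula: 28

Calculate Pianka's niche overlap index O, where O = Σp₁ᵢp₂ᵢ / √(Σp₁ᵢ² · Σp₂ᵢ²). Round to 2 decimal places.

0.74

Proportions for Operophtera fagata (n=78): 25/78=0.3205, 10/78=0.1282, 27/78=0.3462, 7/78=0.0897, 2/78=0.0256, 7/78=0.0897
Proportions for Operophtera brumata (n=215): 22/215=0.1023, 71/215=0.3302, 52/215=0.2419, 7/215=0.0326, 35/215=0.1628, 28/215=0.1302
Σ p₁ᵢp₂ᵢ = 0.032787 + 0.042332 + 0.083746 + 0.002924 + 0.004168 + 0.011679 = 0.177636
Σp_1ᵢ² = 0.3205² + 0.1282² + 0.3462² + 0.0897² + 0.0256² + 0.0897² = 0.102720 + 0.016435 + 0.119854 + 0.008046 + 0.000655 + 0.008046 = 0.255756
Σp_2ᵢ² = 0.1023² + 0.3302² + 0.2419² + 0.0326² + 0.1628² + 0.1302² = 0.010465 + 0.109032 + 0.058516 + 0.001063 + 0.026504 + 0.016952 = 0.222532
O = 0.177636 / √(0.255756 × 0.222532) = 0.177636 / 0.2385663 = 0.7446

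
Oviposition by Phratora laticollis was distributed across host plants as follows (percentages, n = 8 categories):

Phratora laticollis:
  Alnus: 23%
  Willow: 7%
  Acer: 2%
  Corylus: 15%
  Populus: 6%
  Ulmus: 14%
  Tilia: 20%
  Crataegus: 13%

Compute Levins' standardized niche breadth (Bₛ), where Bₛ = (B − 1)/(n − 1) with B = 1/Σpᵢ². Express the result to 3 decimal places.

0.746

Convert percentages to proportions (divide by 100).
Σpᵢ² = 0.23² + 0.07² + 0.02² + 0.15² + 0.06² + 0.14² + 0.20² + 0.13² = 0.0529 + 0.0049 + 0.0004 + 0.0225 + 0.0036 + 0.0196 + 0.0400 + 0.0169 = 0.1608
B = 1 / 0.1608 = 6.21891
Bₛ = (B − 1)/(n − 1) = (6.21891 − 1)/(8 − 1) = 5.21891/7 = 0.74556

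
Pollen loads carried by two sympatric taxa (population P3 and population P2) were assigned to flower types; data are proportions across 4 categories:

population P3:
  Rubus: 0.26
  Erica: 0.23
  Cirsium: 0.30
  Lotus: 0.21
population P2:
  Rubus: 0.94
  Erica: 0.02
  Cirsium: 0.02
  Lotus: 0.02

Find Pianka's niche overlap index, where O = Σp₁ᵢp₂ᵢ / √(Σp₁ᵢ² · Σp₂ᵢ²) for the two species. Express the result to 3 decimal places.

Σ p₁ᵢp₂ᵢ = 0.2444 + 0.0046 + 0.0060 + 0.0042 = 0.2592
Σp_1ᵢ² = 0.26² + 0.23² + 0.30² + 0.21² = 0.0676 + 0.0529 + 0.0900 + 0.0441 = 0.2546
Σp_2ᵢ² = 0.94² + 0.02² + 0.02² + 0.02² = 0.8836 + 0.0004 + 0.0004 + 0.0004 = 0.8848
O = 0.2592 / √(0.2546 × 0.8848) = 0.2592 / 0.474626 = 0.54611

0.546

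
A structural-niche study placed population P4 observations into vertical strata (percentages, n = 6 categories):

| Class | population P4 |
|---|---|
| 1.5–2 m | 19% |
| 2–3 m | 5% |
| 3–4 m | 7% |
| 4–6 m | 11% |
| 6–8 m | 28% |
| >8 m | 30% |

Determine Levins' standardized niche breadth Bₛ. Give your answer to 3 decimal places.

0.693

Convert percentages to proportions (divide by 100).
Σpᵢ² = 0.19² + 0.05² + 0.07² + 0.11² + 0.28² + 0.30² = 0.0361 + 0.0025 + 0.0049 + 0.0121 + 0.0784 + 0.0900 = 0.2240
B = 1 / 0.2240 = 4.46429
Bₛ = (B − 1)/(n − 1) = (4.46429 − 1)/(6 − 1) = 3.46429/5 = 0.69286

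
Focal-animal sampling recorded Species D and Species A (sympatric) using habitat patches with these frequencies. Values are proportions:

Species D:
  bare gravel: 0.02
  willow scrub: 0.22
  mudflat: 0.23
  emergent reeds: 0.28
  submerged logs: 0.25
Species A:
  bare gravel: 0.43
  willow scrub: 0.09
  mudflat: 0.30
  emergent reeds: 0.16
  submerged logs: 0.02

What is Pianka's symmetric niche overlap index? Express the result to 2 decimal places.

0.54

Σ p₁ᵢp₂ᵢ = 0.0086 + 0.0198 + 0.0690 + 0.0448 + 0.0050 = 0.1472
Σp_1ᵢ² = 0.02² + 0.22² + 0.23² + 0.28² + 0.25² = 0.0004 + 0.0484 + 0.0529 + 0.0784 + 0.0625 = 0.2426
Σp_2ᵢ² = 0.43² + 0.09² + 0.30² + 0.16² + 0.02² = 0.1849 + 0.0081 + 0.0900 + 0.0256 + 0.0004 = 0.3090
O = 0.1472 / √(0.2426 × 0.3090) = 0.1472 / 0.27379 = 0.5376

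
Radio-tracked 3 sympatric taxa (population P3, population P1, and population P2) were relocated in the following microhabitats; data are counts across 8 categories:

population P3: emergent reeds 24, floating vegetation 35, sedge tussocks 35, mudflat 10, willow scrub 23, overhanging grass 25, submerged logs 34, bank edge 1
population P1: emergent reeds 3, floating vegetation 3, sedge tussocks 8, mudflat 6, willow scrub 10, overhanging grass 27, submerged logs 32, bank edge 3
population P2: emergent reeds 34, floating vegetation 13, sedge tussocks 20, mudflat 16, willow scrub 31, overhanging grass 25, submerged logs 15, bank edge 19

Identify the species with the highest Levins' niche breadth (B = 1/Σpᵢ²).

Proportions for population P3 (n=187): 24/187=0.1283, 35/187=0.1872, 35/187=0.1872, 10/187=0.0535, 23/187=0.1230, 25/187=0.1337, 34/187=0.1818, 1/187=0.0053
Proportions for population P1 (n=92): 3/92=0.0326, 3/92=0.0326, 8/92=0.0870, 6/92=0.0652, 10/92=0.1087, 27/92=0.2935, 32/92=0.3478, 3/92=0.0326
Proportions for population P2 (n=173): 34/173=0.1965, 13/173=0.0751, 20/173=0.1156, 16/173=0.0925, 31/173=0.1792, 25/173=0.1445, 15/173=0.0867, 19/173=0.1098
Σp_P3ᵢ² = 0.1283² + 0.1872² + 0.1872² + 0.0535² + 0.1230² + 0.1337² + 0.1818² + 0.0053² = 0.016461 + 0.035044 + 0.035044 + 0.002862 + 0.015129 + 0.017876 + 0.033051 + 0.000028 = 0.155495
B_P3 = 1 / 0.155495 = 6.4311
Σp_P1ᵢ² = 0.0326² + 0.0326² + 0.0870² + 0.0652² + 0.1087² + 0.2935² + 0.3478² + 0.0326² = 0.001063 + 0.001063 + 0.007569 + 0.004251 + 0.011816 + 0.086142 + 0.120965 + 0.001063 = 0.233932
B_P1 = 1 / 0.233932 = 4.2747
Σp_P2ᵢ² = 0.1965² + 0.0751² + 0.1156² + 0.0925² + 0.1792² + 0.1445² + 0.0867² + 0.1098² = 0.038612 + 0.005640 + 0.013363 + 0.008556 + 0.032113 + 0.020880 + 0.007517 + 0.012056 = 0.138737
B_P2 = 1 / 0.138737 = 7.2079
Highest B → broadest niche (most generalist): population P2 (B = 7.21).

population P2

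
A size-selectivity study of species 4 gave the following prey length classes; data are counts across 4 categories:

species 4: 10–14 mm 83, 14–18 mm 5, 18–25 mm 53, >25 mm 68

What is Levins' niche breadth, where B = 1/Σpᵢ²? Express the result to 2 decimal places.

Proportions for species 4 (n=209): 83/209=0.3971, 5/209=0.0239, 53/209=0.2536, 68/209=0.3254
Σpᵢ² = 0.3971² + 0.0239² + 0.2536² + 0.3254² = 0.157688 + 0.000571 + 0.064313 + 0.105885 = 0.328457
B = 1 / 0.328457 = 3.0445

3.04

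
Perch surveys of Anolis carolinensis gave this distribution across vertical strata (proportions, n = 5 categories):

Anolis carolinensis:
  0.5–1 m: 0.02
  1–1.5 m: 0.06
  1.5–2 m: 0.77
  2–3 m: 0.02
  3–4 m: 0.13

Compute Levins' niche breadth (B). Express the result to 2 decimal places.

Σpᵢ² = 0.02² + 0.06² + 0.77² + 0.02² + 0.13² = 0.0004 + 0.0036 + 0.5929 + 0.0004 + 0.0169 = 0.6142
B = 1 / 0.6142 = 1.6281

1.63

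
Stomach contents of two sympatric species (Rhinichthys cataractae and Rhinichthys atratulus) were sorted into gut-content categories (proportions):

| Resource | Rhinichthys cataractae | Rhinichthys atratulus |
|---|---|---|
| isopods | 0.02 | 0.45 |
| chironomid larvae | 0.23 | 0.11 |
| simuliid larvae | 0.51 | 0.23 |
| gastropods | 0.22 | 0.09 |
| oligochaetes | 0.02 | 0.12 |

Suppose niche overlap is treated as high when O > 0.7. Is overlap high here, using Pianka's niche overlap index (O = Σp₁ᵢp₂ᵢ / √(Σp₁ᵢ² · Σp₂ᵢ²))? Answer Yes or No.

Σ p₁ᵢp₂ᵢ = 0.0090 + 0.0253 + 0.1173 + 0.0198 + 0.0024 = 0.1738
Σp_1ᵢ² = 0.02² + 0.23² + 0.51² + 0.22² + 0.02² = 0.0004 + 0.0529 + 0.2601 + 0.0484 + 0.0004 = 0.3622
Σp_2ᵢ² = 0.45² + 0.11² + 0.23² + 0.09² + 0.12² = 0.2025 + 0.0121 + 0.0529 + 0.0081 + 0.0144 = 0.2900
O = 0.1738 / √(0.3622 × 0.2900) = 0.1738 / 0.32410 = 0.5363
O = 0.5363 < 0.7 → No.

No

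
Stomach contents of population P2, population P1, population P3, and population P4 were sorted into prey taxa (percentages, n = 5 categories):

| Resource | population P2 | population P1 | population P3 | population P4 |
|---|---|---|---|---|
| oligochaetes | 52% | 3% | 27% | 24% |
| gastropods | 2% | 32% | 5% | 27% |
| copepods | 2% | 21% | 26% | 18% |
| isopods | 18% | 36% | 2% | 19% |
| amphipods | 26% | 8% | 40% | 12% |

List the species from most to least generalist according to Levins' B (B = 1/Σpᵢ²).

population P4 > population P1 > population P3 > population P2

Convert percentages to proportions (divide by 100).
Σp_P2ᵢ² = 0.52² + 0.02² + 0.02² + 0.18² + 0.26² = 0.2704 + 0.0004 + 0.0004 + 0.0324 + 0.0676 = 0.3712
B_P2 = 1 / 0.3712 = 2.6940
Σp_P1ᵢ² = 0.03² + 0.32² + 0.21² + 0.36² + 0.08² = 0.0009 + 0.1024 + 0.0441 + 0.1296 + 0.0064 = 0.2834
B_P1 = 1 / 0.2834 = 3.5286
Σp_P3ᵢ² = 0.27² + 0.05² + 0.26² + 0.02² + 0.40² = 0.0729 + 0.0025 + 0.0676 + 0.0004 + 0.1600 = 0.3034
B_P3 = 1 / 0.3034 = 3.2960
Σp_P4ᵢ² = 0.24² + 0.27² + 0.18² + 0.19² + 0.12² = 0.0576 + 0.0729 + 0.0324 + 0.0361 + 0.0144 = 0.2134
B_P4 = 1 / 0.2134 = 4.6860
Ranking by B (broadest → narrowest): population P4 (4.69) > population P1 (3.53) > population P3 (3.30) > population P2 (2.69)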